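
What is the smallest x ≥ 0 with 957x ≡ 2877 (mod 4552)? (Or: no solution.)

1273

gcd(4552, 957):
  4552 = 4×957 + 724
  957 = 1×724 + 233
  724 = 3×233 + 25
  233 = 9×25 + 8
  25 = 3×8 + 1
  8 = 8×1
so gcd(4552, 957) = 1.
1 divides 2877, so solutions exist.
Back-substitute for Bézout coefficients:
  1 = 25 - 3×8
  ... = 957×(-547) + 4552×(115)
So 957×(-547) ≡ 1 (mod 4552); multiply by 2877: x ≡ -1573719 (mod 4552).
Smallest nonnegative: x = -1573719 mod 4552 = 1273.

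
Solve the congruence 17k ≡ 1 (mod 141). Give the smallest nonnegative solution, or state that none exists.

83

gcd(141, 17) = 1.
1 divides 1, so solutions exist.
By Bézout, 17×(-58) + 141×(7) = 1.
So 17×(-58) ≡ 1 (mod 141); multiply by 1: k ≡ -58 (mod 141).
Smallest nonnegative: k = -58 mod 141 = 83.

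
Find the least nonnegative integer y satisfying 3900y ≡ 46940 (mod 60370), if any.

2303

gcd(60370, 3900) = 10  (60370 = 15*3900 + 1870, 3900 = 2*1870 + 160, 1870 = 11*160 + 110, 160 = 1*110 + 50, 110 = 2*50 + 10, 50 = 5*10).
10 divides 46940, so solutions exist.
Back-substituting, 3900*(-1130) + 60370*(73) = 10.
So 3900*(-1130) ≡ 10 (mod 60370); multiply by 4694: y ≡ -5304220 (mod 6037).
Smallest nonnegative: y = -5304220 mod 6037 = 2303.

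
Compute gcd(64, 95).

gcd(95, 64) = 1  (95 = 1·64 + 31, 64 = 2·31 + 2, 31 = 15·2 + 1, 2 = 2·1).

1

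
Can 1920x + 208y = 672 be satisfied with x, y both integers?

gcd(1920, 208) = 16  (1920 = 9*208 + 48, 208 = 4*48 + 16, 48 = 3*16).
16 divides 672, so integer solutions exist.

yes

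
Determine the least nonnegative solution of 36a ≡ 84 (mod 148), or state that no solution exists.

gcd(148, 36):
  148 = 4×36 + 4
  36 = 9×4
so gcd(148, 36) = 4.
4 divides 84, so solutions exist.
Back-substitute for Bézout coefficients:
  4 = 148 - 4×36
  ... = 36×(-4) + 148×(1)
So 36×(-4) ≡ 4 (mod 148); multiply by 21: a ≡ -84 (mod 37).
Smallest nonnegative: a = -84 mod 37 = 27.

27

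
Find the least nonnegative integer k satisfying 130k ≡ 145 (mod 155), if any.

19

gcd(155, 130):
  155 = 1·130 + 25
  130 = 5·25 + 5
  25 = 5·5
so gcd(155, 130) = 5.
5 divides 145, so solutions exist.
Back-substitute for Bézout coefficients:
  5 = 130 - 5·25
  ... = 130·(6) + 155·(-5)
So 130·(6) ≡ 5 (mod 155); multiply by 29: k ≡ 174 (mod 31).
Smallest nonnegative: k = 174 mod 31 = 19.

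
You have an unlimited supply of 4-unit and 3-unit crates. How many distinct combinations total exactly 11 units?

Need nonnegative integers with 4j + 3k = 11.
gcd(4, 3) = 1, and 4·(1) + 3·(-1) = 1.
So (j₀, k₀) = (11, -11); general j = 11 + 3t, k = -11 - 4t.
j ≥ 0 ⇒ t ≥ -3; k ≥ 0 ⇒ t ≤ -3. That's 1 value of t.

1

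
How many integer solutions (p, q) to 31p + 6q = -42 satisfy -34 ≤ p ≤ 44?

13

gcd(31, 6):
  31 = 5*6 + 1
  6 = 6*1
so gcd(31, 6) = 1.
Back-substitute for Bézout coefficients:
  1 = 31 - 5*6
  ... = 31*(1) + 6*(-5)
Scale by -42: particular solution (-42, 210); reduce p mod 6: (0, -7).
General solution: p = 0 + 6t, q = -7 - 31t for integer t.
-34 ≤ 0 + 6t ≤ 44 gives t ∈ [-5, 7], which is 13 values.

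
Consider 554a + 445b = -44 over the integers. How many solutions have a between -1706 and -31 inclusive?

3

gcd(554, 445):
  554 = 1*445 + 109
  445 = 4*109 + 9
  109 = 12*9 + 1
  9 = 9*1
so gcd(554, 445) = 1.
Back-substitute for Bézout coefficients:
  1 = 109 - 12*9
  ... = 554*(49) + 445*(-61)
Scale by -44: particular solution (-2156, 2684); reduce a mod 445: (69, -86).
General solution: a = 69 + 445t, b = -86 - 554t for integer t.
-1706 ≤ 69 + 445t ≤ -31 gives t ∈ [-3, -1], which is 3 values.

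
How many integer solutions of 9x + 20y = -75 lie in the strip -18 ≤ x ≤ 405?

gcd(20, 9) = 1  (20 = 2×9 + 2, 9 = 4×2 + 1, 2 = 2×1).
Back-substituting, 9×(9) + 20×(-4) = 1.
Scale by -75: particular solution (-675, 300); reduce x mod 20: (5, -6).
General solution: x = 5 + 20t, y = -6 - 9t for integer t.
-18 ≤ 5 + 20t ≤ 405 gives t ∈ [-1, 20], which is 22 values.

22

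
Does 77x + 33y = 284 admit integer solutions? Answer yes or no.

no

gcd(77, 33):
  77 = 2*33 + 11
  33 = 3*11
so gcd(77, 33) = 11.
11 does not divide 284 (remainder 9), so no integer solutions.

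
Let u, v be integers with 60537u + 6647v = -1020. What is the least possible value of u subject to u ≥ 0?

gcd(60537, 6647) = 17  (60537 = 9·6647 + 714, 6647 = 9·714 + 221, 714 = 3·221 + 51, 221 = 4·51 + 17, 51 = 3·17).
17 divides -1020, so solutions exist.
Back-substituting, 60537·(-121) + 6647·(1102) = 17.
Scale by -1020/17 = -60: (u₀, v₀) = (7260, -66120).
General solution: u = 7260 + 391t, v = -66120 - 3561t for integer t.
u ≥ 0: smallest is 7260 mod 391 = 222 (at t = -18), with v = -2022.

222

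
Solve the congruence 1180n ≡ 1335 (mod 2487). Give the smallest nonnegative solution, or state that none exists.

gcd(2487, 1180) = 1  (2487 = 2×1180 + 127, 1180 = 9×127 + 37, 127 = 3×37 + 16, 37 = 2×16 + 5, 16 = 3×5 + 1, 5 = 5×1).
1 divides 1335, so solutions exist.
Back-substituting, 1180×(-470) + 2487×(223) = 1.
So 1180×(-470) ≡ 1 (mod 2487); multiply by 1335: n ≡ -627450 (mod 2487).
Smallest nonnegative: n = -627450 mod 2487 = 1761.

1761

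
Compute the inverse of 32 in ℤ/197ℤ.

117

gcd(197, 32) = 1  (197 = 6·32 + 5, 32 = 6·5 + 2, 5 = 2·2 + 1, 2 = 2·1).
Back-substituting, 32·(-80) + 197·(13) = 1.
So 32·-80 ≡ 1 (mod 197), and -80 mod 197 = 117.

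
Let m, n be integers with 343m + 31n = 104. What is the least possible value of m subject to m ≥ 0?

21

gcd(343, 31):
  343 = 11·31 + 2
  31 = 15·2 + 1
  2 = 2·1
so gcd(343, 31) = 1.
1 divides 104, so solutions exist.
Back-substitute for Bézout coefficients:
  1 = 31 - 15·2
  ... = 343·(-15) + 31·(166)
Scale by 104/1 = 104: (m₀, n₀) = (-1560, 17264).
General solution: m = -1560 + 31t, n = 17264 - 343t for integer t.
m ≥ 0: smallest is -1560 mod 31 = 21 (at t = 51), with n = -229.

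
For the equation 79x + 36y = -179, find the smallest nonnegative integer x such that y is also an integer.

gcd(79, 36) = 1.
1 divides -179, so solutions exist.
By Bézout, 79*(-5) + 36*(11) = 1.
Scale by -179/1 = -179: (x₀, y₀) = (895, -1969).
General solution: x = 895 + 36t, y = -1969 - 79t for integer t.
x ≥ 0: smallest is 895 mod 36 = 31 (at t = -24), with y = -73.

31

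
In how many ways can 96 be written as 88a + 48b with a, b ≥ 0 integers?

gcd(88, 48):
  88 = 1×48 + 40
  48 = 1×40 + 8
  40 = 5×8
so gcd(88, 48) = 8.
Back-substitute for Bézout coefficients:
  8 = 48 - 1×40
  ... = 88×(-1) + 48×(2)
Scale by 12: one solution is (-12, 24). Reduce a mod 6: (0, 2).
General: a = 0 + 6t, b = 2 - 11t.
a ≥ 0 ⇒ t ≥ 0; b ≥ 0 ⇒ t ≤ 0. So t ∈ [0, 0]: 1 solution.

1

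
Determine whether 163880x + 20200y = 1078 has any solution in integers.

gcd(163880, 20200) = 40  (163880 = 8*20200 + 2280, 20200 = 8*2280 + 1960, 2280 = 1*1960 + 320, 1960 = 6*320 + 40, 320 = 8*40).
40 does not divide 1078 (remainder 38), so no integer solutions.

no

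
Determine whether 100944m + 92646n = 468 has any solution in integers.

yes

gcd(100944, 92646) = 18  (100944 = 1*92646 + 8298, 92646 = 11*8298 + 1368, 8298 = 6*1368 + 90, 1368 = 15*90 + 18, 90 = 5*18).
18 divides 468, so integer solutions exist.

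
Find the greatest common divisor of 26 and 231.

gcd(231, 26) = 1  (231 = 8·26 + 23, 26 = 1·23 + 3, 23 = 7·3 + 2, 3 = 1·2 + 1, 2 = 2·1).

1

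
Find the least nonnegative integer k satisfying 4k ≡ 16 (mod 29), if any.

4

gcd(29, 4) = 1.
1 divides 16, so solutions exist.
By Bézout, 4·(-7) + 29·(1) = 1.
So 4·(-7) ≡ 1 (mod 29); multiply by 16: k ≡ -112 (mod 29).
Smallest nonnegative: k = -112 mod 29 = 4.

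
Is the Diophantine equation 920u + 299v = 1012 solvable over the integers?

yes

gcd(920, 299) = 23  (920 = 3*299 + 23, 299 = 13*23).
23 divides 1012, so integer solutions exist.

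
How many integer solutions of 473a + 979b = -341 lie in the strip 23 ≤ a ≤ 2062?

gcd(979, 473):
  979 = 2·473 + 33
  473 = 14·33 + 11
  33 = 3·11
so gcd(979, 473) = 11.
Back-substitute for Bézout coefficients:
  11 = 473 - 14·33
  ... = 473·(29) + 979·(-14)
Scale by -31: particular solution (-899, 434); reduce a mod 89: (80, -39).
General solution: a = 80 + 89t, b = -39 - 43t for integer t.
23 ≤ 80 + 89t ≤ 2062 gives t ∈ [0, 22], which is 23 values.

23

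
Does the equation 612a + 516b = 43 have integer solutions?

no

gcd(612, 516) = 12.
12 does not divide 43 (remainder 7), so no integer solutions.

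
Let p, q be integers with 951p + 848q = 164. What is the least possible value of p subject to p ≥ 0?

gcd(951, 848):
  951 = 1·848 + 103
  848 = 8·103 + 24
  103 = 4·24 + 7
  24 = 3·7 + 3
  7 = 2·3 + 1
  3 = 3·1
so gcd(951, 848) = 1.
1 divides 164, so solutions exist.
Back-substitute for Bézout coefficients:
  1 = 7 - 2·3
  ... = 951·(247) + 848·(-277)
Scale by 164/1 = 164: (p₀, q₀) = (40508, -45428).
General solution: p = 40508 + 848t, q = -45428 - 951t for integer t.
p ≥ 0: smallest is 40508 mod 848 = 652 (at t = -47), with q = -731.

652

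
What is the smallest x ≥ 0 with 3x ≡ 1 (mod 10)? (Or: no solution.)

gcd(10, 3):
  10 = 3*3 + 1
  3 = 3*1
so gcd(10, 3) = 1.
1 divides 1, so solutions exist.
Back-substitute for Bézout coefficients:
  1 = 10 - 3*3
  ... = 3*(-3) + 10*(1)
So 3*(-3) ≡ 1 (mod 10); multiply by 1: x ≡ -3 (mod 10).
Smallest nonnegative: x = -3 mod 10 = 7.

7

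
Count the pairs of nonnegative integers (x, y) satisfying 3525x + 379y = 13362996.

10

gcd(3525, 379) = 1  (3525 = 9×379 + 114, 379 = 3×114 + 37, 114 = 3×37 + 3, 37 = 12×3 + 1, 3 = 3×1).
Back-substituting, 3525×(-123) + 379×(1144) = 1.
Scale by 13362996: one solution is (-1643648508, 15287267424). Reduce x mod 379: (208, 33324).
General: x = 208 + 379t, y = 33324 - 3525t.
x ≥ 0 ⇒ t ≥ 0; y ≥ 0 ⇒ t ≤ 9. So t ∈ [0, 9]: 10 solutions.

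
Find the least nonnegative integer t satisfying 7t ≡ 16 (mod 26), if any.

gcd(26, 7) = 1  (26 = 3·7 + 5, 7 = 1·5 + 2, 5 = 2·2 + 1, 2 = 2·1).
1 divides 16, so solutions exist.
Back-substituting, 7·(-11) + 26·(3) = 1.
So 7·(-11) ≡ 1 (mod 26); multiply by 16: t ≡ -176 (mod 26).
Smallest nonnegative: t = -176 mod 26 = 6.

6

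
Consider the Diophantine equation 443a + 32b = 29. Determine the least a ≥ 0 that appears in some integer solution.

gcd(443, 32):
  443 = 13·32 + 27
  32 = 1·27 + 5
  27 = 5·5 + 2
  5 = 2·2 + 1
  2 = 2·1
so gcd(443, 32) = 1.
1 divides 29, so solutions exist.
Back-substitute for Bézout coefficients:
  1 = 5 - 2·2
  ... = 443·(-13) + 32·(180)
Scale by 29/1 = 29: (a₀, b₀) = (-377, 5220).
General solution: a = -377 + 32t, b = 5220 - 443t for integer t.
a ≥ 0: smallest is -377 mod 32 = 7 (at t = 12), with b = -96.

7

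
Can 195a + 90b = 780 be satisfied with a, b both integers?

gcd(195, 90) = 15  (195 = 2*90 + 15, 90 = 6*15).
15 divides 780, so integer solutions exist.

yes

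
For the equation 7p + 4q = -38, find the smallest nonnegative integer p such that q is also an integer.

gcd(7, 4):
  7 = 1×4 + 3
  4 = 1×3 + 1
  3 = 3×1
so gcd(7, 4) = 1.
1 divides -38, so solutions exist.
Back-substitute for Bézout coefficients:
  1 = 4 - 1×3
  ... = 7×(-1) + 4×(2)
Scale by -38/1 = -38: (p₀, q₀) = (38, -76).
General solution: p = 38 + 4t, q = -76 - 7t for integer t.
p ≥ 0: smallest is 38 mod 4 = 2 (at t = -9), with q = -13.

2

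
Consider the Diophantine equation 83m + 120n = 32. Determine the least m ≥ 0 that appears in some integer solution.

gcd(120, 83):
  120 = 1×83 + 37
  83 = 2×37 + 9
  37 = 4×9 + 1
  9 = 9×1
so gcd(120, 83) = 1.
1 divides 32, so solutions exist.
Back-substitute for Bézout coefficients:
  1 = 37 - 4×9
  ... = 83×(-13) + 120×(9)
Scale by 32/1 = 32: (m₀, n₀) = (-416, 288).
General solution: m = -416 + 120t, n = 288 - 83t for integer t.
m ≥ 0: smallest is -416 mod 120 = 64 (at t = 4), with n = -44.

64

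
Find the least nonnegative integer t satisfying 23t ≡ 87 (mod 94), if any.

61

gcd(94, 23) = 1.
1 divides 87, so solutions exist.
By Bézout, 23×(45) + 94×(-11) = 1.
So 23×(45) ≡ 1 (mod 94); multiply by 87: t ≡ 3915 (mod 94).
Smallest nonnegative: t = 3915 mod 94 = 61.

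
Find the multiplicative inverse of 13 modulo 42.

gcd(42, 13):
  42 = 3·13 + 3
  13 = 4·3 + 1
  3 = 3·1
so gcd(42, 13) = 1.
Back-substitute for Bézout coefficients:
  1 = 13 - 4·3
  ... = 13·(13) + 42·(-4)
So 13·13 ≡ 1 (mod 42), and 13 mod 42 = 13.

13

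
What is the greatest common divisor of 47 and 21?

gcd(47, 21):
  47 = 2·21 + 5
  21 = 4·5 + 1
  5 = 5·1
so gcd(47, 21) = 1.

1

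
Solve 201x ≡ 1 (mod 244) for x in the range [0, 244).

gcd(244, 201) = 1.
By Bézout, 201·(17) + 244·(-14) = 1.
So 201·17 ≡ 1 (mod 244), and 17 mod 244 = 17.

17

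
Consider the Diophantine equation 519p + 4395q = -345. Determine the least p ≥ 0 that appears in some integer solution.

gcd(4395, 519):
  4395 = 8·519 + 243
  519 = 2·243 + 33
  243 = 7·33 + 12
  33 = 2·12 + 9
  12 = 1·9 + 3
  9 = 3·3
so gcd(4395, 519) = 3.
3 divides -345, so solutions exist.
Back-substitute for Bézout coefficients:
  3 = 12 - 1·9
  ... = 519·(-398) + 4395·(47)
Scale by -345/3 = -115: (p₀, q₀) = (45770, -5405).
General solution: p = 45770 + 1465t, q = -5405 - 173t for integer t.
p ≥ 0: smallest is 45770 mod 1465 = 355 (at t = -31), with q = -42.

355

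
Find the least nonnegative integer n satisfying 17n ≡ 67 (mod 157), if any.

gcd(157, 17) = 1  (157 = 9*17 + 4, 17 = 4*4 + 1, 4 = 4*1).
1 divides 67, so solutions exist.
Back-substituting, 17*(37) + 157*(-4) = 1.
So 17*(37) ≡ 1 (mod 157); multiply by 67: n ≡ 2479 (mod 157).
Smallest nonnegative: n = 2479 mod 157 = 124.

124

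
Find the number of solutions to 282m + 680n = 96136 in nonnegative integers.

1

gcd(680, 282) = 2  (680 = 2×282 + 116, 282 = 2×116 + 50, 116 = 2×50 + 16, 50 = 3×16 + 2, 16 = 8×2).
Back-substituting, 282×(41) + 680×(-17) = 2.
Scale by 48068: one solution is (1970788, -817156). Reduce m mod 340: (148, 80).
General: m = 148 + 340t, n = 80 - 141t.
m ≥ 0 ⇒ t ≥ 0; n ≥ 0 ⇒ t ≤ 0. So t ∈ [0, 0]: 1 solution.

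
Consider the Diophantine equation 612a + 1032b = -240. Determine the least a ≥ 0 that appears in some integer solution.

62

gcd(1032, 612) = 12.
12 divides -240, so solutions exist.
By Bézout, 612·(27) + 1032·(-16) = 12.
Scale by -240/12 = -20: (a₀, b₀) = (-540, 320).
General solution: a = -540 + 86t, b = 320 - 51t for integer t.
a ≥ 0: smallest is -540 mod 86 = 62 (at t = 7), with b = -37.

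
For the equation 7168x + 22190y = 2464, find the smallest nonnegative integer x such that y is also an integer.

248

gcd(22190, 7168):
  22190 = 3·7168 + 686
  7168 = 10·686 + 308
  686 = 2·308 + 70
  308 = 4·70 + 28
  70 = 2·28 + 14
  28 = 2·14
so gcd(22190, 7168) = 14.
14 divides 2464, so solutions exist.
Back-substitute for Bézout coefficients:
  14 = 70 - 2·28
  ... = 7168·(-647) + 22190·(209)
Scale by 2464/14 = 176: (x₀, y₀) = (-113872, 36784).
General solution: x = -113872 + 1585t, y = 36784 - 512t for integer t.
x ≥ 0: smallest is -113872 mod 1585 = 248 (at t = 72), with y = -80.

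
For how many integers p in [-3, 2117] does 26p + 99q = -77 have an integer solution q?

21

gcd(99, 26) = 1  (99 = 3×26 + 21, 26 = 1×21 + 5, 21 = 4×5 + 1, 5 = 5×1).
Back-substituting, 26×(-19) + 99×(5) = 1.
Scale by -77: particular solution (1463, -385); reduce p mod 99: (77, -21).
General solution: p = 77 + 99t, q = -21 - 26t for integer t.
-3 ≤ 77 + 99t ≤ 2117 gives t ∈ [0, 20], which is 21 values.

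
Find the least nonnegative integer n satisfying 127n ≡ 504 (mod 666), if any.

gcd(666, 127) = 1  (666 = 5×127 + 31, 127 = 4×31 + 3, 31 = 10×3 + 1, 3 = 3×1).
1 divides 504, so solutions exist.
Back-substituting, 127×(-215) + 666×(41) = 1.
So 127×(-215) ≡ 1 (mod 666); multiply by 504: n ≡ -108360 (mod 666).
Smallest nonnegative: n = -108360 mod 666 = 198.

198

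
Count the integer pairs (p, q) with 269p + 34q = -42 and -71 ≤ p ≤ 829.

gcd(269, 34) = 1  (269 = 7×34 + 31, 34 = 1×31 + 3, 31 = 10×3 + 1, 3 = 3×1).
Back-substituting, 269×(11) + 34×(-87) = 1.
Scale by -42: particular solution (-462, 3654); reduce p mod 34: (14, -112).
General solution: p = 14 + 34t, q = -112 - 269t for integer t.
-71 ≤ 14 + 34t ≤ 829 gives t ∈ [-2, 23], which is 26 values.

26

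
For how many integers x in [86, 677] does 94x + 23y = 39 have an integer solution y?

26

gcd(94, 23) = 1.
By Bézout, 94×(-11) + 23×(45) = 1.
Particular solution: (8, -31).
General solution: x = 8 + 23t, y = -31 - 94t for integer t.
86 ≤ 8 + 23t ≤ 677 gives t ∈ [4, 29], which is 26 values.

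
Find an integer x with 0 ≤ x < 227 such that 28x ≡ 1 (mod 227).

73

gcd(227, 28) = 1  (227 = 8·28 + 3, 28 = 9·3 + 1, 3 = 3·1).
Back-substituting, 28·(73) + 227·(-9) = 1.
So 28·73 ≡ 1 (mod 227), and 73 mod 227 = 73.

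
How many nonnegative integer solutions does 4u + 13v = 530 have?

10

gcd(13, 4) = 1  (13 = 3×4 + 1, 4 = 4×1).
Back-substituting, 4×(-3) + 13×(1) = 1.
Scale by 530: one solution is (-1590, 530). Reduce u mod 13: (9, 38).
General: u = 9 + 13t, v = 38 - 4t.
u ≥ 0 ⇒ t ≥ 0; v ≥ 0 ⇒ t ≤ 9. So t ∈ [0, 9]: 10 solutions.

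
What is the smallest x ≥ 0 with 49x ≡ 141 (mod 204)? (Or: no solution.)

gcd(204, 49):
  204 = 4·49 + 8
  49 = 6·8 + 1
  8 = 8·1
so gcd(204, 49) = 1.
1 divides 141, so solutions exist.
Back-substitute for Bézout coefficients:
  1 = 49 - 6·8
  ... = 49·(25) + 204·(-6)
So 49·(25) ≡ 1 (mod 204); multiply by 141: x ≡ 3525 (mod 204).
Smallest nonnegative: x = 3525 mod 204 = 57.

57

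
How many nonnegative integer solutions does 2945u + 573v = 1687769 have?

1

gcd(2945, 573) = 1  (2945 = 5*573 + 80, 573 = 7*80 + 13, 80 = 6*13 + 2, 13 = 6*2 + 1, 2 = 2*1).
Back-substituting, 2945*(-265) + 573*(1362) = 1.
Scale by 1687769: one solution is (-447258785, 2298741378). Reduce u mod 573: (376, 1013).
General: u = 376 + 573t, v = 1013 - 2945t.
u ≥ 0 ⇒ t ≥ 0; v ≥ 0 ⇒ t ≤ 0. So t ∈ [0, 0]: 1 solution.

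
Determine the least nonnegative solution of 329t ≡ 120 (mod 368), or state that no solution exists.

280

gcd(368, 329):
  368 = 1×329 + 39
  329 = 8×39 + 17
  39 = 2×17 + 5
  17 = 3×5 + 2
  5 = 2×2 + 1
  2 = 2×1
so gcd(368, 329) = 1.
1 divides 120, so solutions exist.
Back-substitute for Bézout coefficients:
  1 = 5 - 2×2
  ... = 329×(-151) + 368×(135)
So 329×(-151) ≡ 1 (mod 368); multiply by 120: t ≡ -18120 (mod 368).
Smallest nonnegative: t = -18120 mod 368 = 280.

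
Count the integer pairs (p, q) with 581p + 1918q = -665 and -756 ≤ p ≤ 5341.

23

gcd(1918, 581):
  1918 = 3*581 + 175
  581 = 3*175 + 56
  175 = 3*56 + 7
  56 = 8*7
so gcd(1918, 581) = 7.
Back-substitute for Bézout coefficients:
  7 = 175 - 3*56
  ... = 581*(-33) + 1918*(10)
Scale by -95: particular solution (3135, -950); reduce p mod 274: (121, -37).
General solution: p = 121 + 274t, q = -37 - 83t for integer t.
-756 ≤ 121 + 274t ≤ 5341 gives t ∈ [-3, 19], which is 23 values.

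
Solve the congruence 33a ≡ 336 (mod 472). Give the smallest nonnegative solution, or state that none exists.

96

gcd(472, 33) = 1  (472 = 14×33 + 10, 33 = 3×10 + 3, 10 = 3×3 + 1, 3 = 3×1).
1 divides 336, so solutions exist.
Back-substituting, 33×(-143) + 472×(10) = 1.
So 33×(-143) ≡ 1 (mod 472); multiply by 336: a ≡ -48048 (mod 472).
Smallest nonnegative: a = -48048 mod 472 = 96.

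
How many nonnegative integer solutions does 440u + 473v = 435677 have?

gcd(473, 440) = 11  (473 = 1×440 + 33, 440 = 13×33 + 11, 33 = 3×11).
Back-substituting, 440×(14) + 473×(-13) = 11.
Scale by 39607: one solution is (554498, -514891). Reduce u mod 43: (13, 909).
General: u = 13 + 43t, v = 909 - 40t.
u ≥ 0 ⇒ t ≥ 0; v ≥ 0 ⇒ t ≤ 22. So t ∈ [0, 22]: 23 solutions.

23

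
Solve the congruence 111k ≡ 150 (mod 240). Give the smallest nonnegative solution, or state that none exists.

gcd(240, 111) = 3  (240 = 2×111 + 18, 111 = 6×18 + 3, 18 = 6×3).
3 divides 150, so solutions exist.
Back-substituting, 111×(13) + 240×(-6) = 3.
So 111×(13) ≡ 3 (mod 240); multiply by 50: k ≡ 650 (mod 80).
Smallest nonnegative: k = 650 mod 80 = 10.

10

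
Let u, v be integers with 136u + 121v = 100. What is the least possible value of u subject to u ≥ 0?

gcd(136, 121) = 1  (136 = 1×121 + 15, 121 = 8×15 + 1, 15 = 15×1).
1 divides 100, so solutions exist.
Back-substituting, 136×(-8) + 121×(9) = 1.
Scale by 100/1 = 100: (u₀, v₀) = (-800, 900).
General solution: u = -800 + 121t, v = 900 - 136t for integer t.
u ≥ 0: smallest is -800 mod 121 = 47 (at t = 7), with v = -52.

47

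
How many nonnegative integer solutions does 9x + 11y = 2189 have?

gcd(11, 9) = 1.
By Bézout, 9×(5) + 11×(-4) = 1.
One solution: (0, 199).
General: x = 0 + 11t, y = 199 - 9t.
x ≥ 0 ⇒ t ≥ 0; y ≥ 0 ⇒ t ≤ 22. So t ∈ [0, 22]: 23 solutions.

23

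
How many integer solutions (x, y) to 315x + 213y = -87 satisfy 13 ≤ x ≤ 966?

14

gcd(315, 213):
  315 = 1·213 + 102
  213 = 2·102 + 9
  102 = 11·9 + 3
  9 = 3·3
so gcd(315, 213) = 3.
Back-substitute for Bézout coefficients:
  3 = 102 - 11·9
  ... = 315·(23) + 213·(-34)
Scale by -29: particular solution (-667, 986); reduce x mod 71: (43, -64).
General solution: x = 43 + 71t, y = -64 - 105t for integer t.
13 ≤ 43 + 71t ≤ 966 gives t ∈ [0, 13], which is 14 values.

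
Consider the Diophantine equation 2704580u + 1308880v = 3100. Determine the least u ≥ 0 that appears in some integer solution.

62851

gcd(2704580, 1308880) = 20  (2704580 = 2*1308880 + 86820, 1308880 = 15*86820 + 6580, 86820 = 13*6580 + 1280, 6580 = 5*1280 + 180, 1280 = 7*180 + 20, 180 = 9*20).
20 divides 3100, so solutions exist.
Back-substituting, 2704580*(7161) + 1308880*(-14797) = 20.
Scale by 3100/20 = 155: (u₀, v₀) = (1109955, -2293535).
General solution: u = 1109955 + 65444t, v = -2293535 - 135229t for integer t.
u ≥ 0: smallest is 1109955 mod 65444 = 62851 (at t = -16), with v = -129871.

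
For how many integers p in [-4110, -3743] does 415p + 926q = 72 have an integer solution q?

gcd(926, 415):
  926 = 2·415 + 96
  415 = 4·96 + 31
  96 = 3·31 + 3
  31 = 10·3 + 1
  3 = 3·1
so gcd(926, 415) = 1.
Back-substitute for Bézout coefficients:
  1 = 31 - 10·3
  ... = 415·(299) + 926·(-134)
Scale by 72: particular solution (21528, -9648); reduce p mod 926: (230, -103).
General solution: p = 230 + 926t, q = -103 - 415t for integer t.
-4110 ≤ 230 + 926t ≤ -3743 gives t ∈ [-4, -5], which is 0 values.

0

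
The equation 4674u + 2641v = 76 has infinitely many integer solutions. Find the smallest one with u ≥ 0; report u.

gcd(4674, 2641) = 19.
19 divides 76, so solutions exist.
By Bézout, 4674×(13) + 2641×(-23) = 19.
Scale by 76/19 = 4: (u₀, v₀) = (52, -92).
General solution: u = 52 + 139t, v = -92 - 246t for integer t.
u ≥ 0: smallest is 52 mod 139 = 52 (at t = 0), with v = -92.

52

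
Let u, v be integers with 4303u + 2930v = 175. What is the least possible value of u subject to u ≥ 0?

1065

gcd(4303, 2930) = 1.
1 divides 175, so solutions exist.
By Bézout, 4303·(207) + 2930·(-304) = 1.
Scale by 175/1 = 175: (u₀, v₀) = (36225, -53200).
General solution: u = 36225 + 2930t, v = -53200 - 4303t for integer t.
u ≥ 0: smallest is 36225 mod 2930 = 1065 (at t = -12), with v = -1564.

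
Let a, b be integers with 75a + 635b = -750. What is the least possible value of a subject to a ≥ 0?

gcd(635, 75):
  635 = 8×75 + 35
  75 = 2×35 + 5
  35 = 7×5
so gcd(635, 75) = 5.
5 divides -750, so solutions exist.
Back-substitute for Bézout coefficients:
  5 = 75 - 2×35
  ... = 75×(17) + 635×(-2)
Scale by -750/5 = -150: (a₀, b₀) = (-2550, 300).
General solution: a = -2550 + 127t, b = 300 - 15t for integer t.
a ≥ 0: smallest is -2550 mod 127 = 117 (at t = 21), with b = -15.

117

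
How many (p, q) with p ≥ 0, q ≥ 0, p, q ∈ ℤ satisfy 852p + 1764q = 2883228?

gcd(1764, 852) = 12  (1764 = 2×852 + 60, 852 = 14×60 + 12, 60 = 5×12).
Back-substituting, 852×(29) + 1764×(-14) = 12.
Scale by 240269: one solution is (6967801, -3363766). Reduce p mod 147: (1, 1634).
General: p = 1 + 147t, q = 1634 - 71t.
p ≥ 0 ⇒ t ≥ 0; q ≥ 0 ⇒ t ≤ 23. So t ∈ [0, 23]: 24 solutions.

24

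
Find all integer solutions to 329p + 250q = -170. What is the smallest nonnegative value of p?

gcd(329, 250):
  329 = 1×250 + 79
  250 = 3×79 + 13
  79 = 6×13 + 1
  13 = 13×1
so gcd(329, 250) = 1.
1 divides -170, so solutions exist.
Back-substitute for Bézout coefficients:
  1 = 79 - 6×13
  ... = 329×(19) + 250×(-25)
Scale by -170/1 = -170: (p₀, q₀) = (-3230, 4250).
General solution: p = -3230 + 250t, q = 4250 - 329t for integer t.
p ≥ 0: smallest is -3230 mod 250 = 20 (at t = 13), with q = -27.

20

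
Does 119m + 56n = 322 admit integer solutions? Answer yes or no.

gcd(119, 56) = 7  (119 = 2·56 + 7, 56 = 8·7).
7 divides 322, so integer solutions exist.

yes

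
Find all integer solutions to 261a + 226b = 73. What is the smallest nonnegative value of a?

15

gcd(261, 226) = 1.
1 divides 73, so solutions exist.
By Bézout, 261*(-71) + 226*(82) = 1.
Scale by 73/1 = 73: (a₀, b₀) = (-5183, 5986).
General solution: a = -5183 + 226t, b = 5986 - 261t for integer t.
a ≥ 0: smallest is -5183 mod 226 = 15 (at t = 23), with b = -17.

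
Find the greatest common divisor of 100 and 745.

gcd(745, 100):
  745 = 7*100 + 45
  100 = 2*45 + 10
  45 = 4*10 + 5
  10 = 2*5
so gcd(745, 100) = 5.

5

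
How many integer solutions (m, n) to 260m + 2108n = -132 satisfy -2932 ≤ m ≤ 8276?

21

gcd(2108, 260):
  2108 = 8×260 + 28
  260 = 9×28 + 8
  28 = 3×8 + 4
  8 = 2×4
so gcd(2108, 260) = 4.
Back-substitute for Bézout coefficients:
  4 = 28 - 3×8
  ... = 260×(-227) + 2108×(28)
Scale by -33: particular solution (7491, -924); reduce m mod 527: (113, -14).
General solution: m = 113 + 527t, n = -14 - 65t for integer t.
-2932 ≤ 113 + 527t ≤ 8276 gives t ∈ [-5, 15], which is 21 values.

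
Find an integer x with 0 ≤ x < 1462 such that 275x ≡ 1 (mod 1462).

941

gcd(1462, 275):
  1462 = 5·275 + 87
  275 = 3·87 + 14
  87 = 6·14 + 3
  14 = 4·3 + 2
  3 = 1·2 + 1
  2 = 2·1
so gcd(1462, 275) = 1.
Back-substitute for Bézout coefficients:
  1 = 3 - 1·2
  ... = 275·(-521) + 1462·(98)
So 275·-521 ≡ 1 (mod 1462), and -521 mod 1462 = 941.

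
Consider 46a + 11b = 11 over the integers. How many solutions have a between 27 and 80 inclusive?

5

gcd(46, 11) = 1  (46 = 4·11 + 2, 11 = 5·2 + 1, 2 = 2·1).
Back-substituting, 46·(-5) + 11·(21) = 1.
Scale by 11: particular solution (-55, 231); reduce a mod 11: (0, 1).
General solution: a = 0 + 11t, b = 1 - 46t for integer t.
27 ≤ 0 + 11t ≤ 80 gives t ∈ [3, 7], which is 5 values.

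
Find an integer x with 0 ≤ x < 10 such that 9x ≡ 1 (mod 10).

gcd(10, 9):
  10 = 1*9 + 1
  9 = 9*1
so gcd(10, 9) = 1.
Back-substitute for Bézout coefficients:
  1 = 10 - 1*9
  ... = 9*(-1) + 10*(1)
So 9*-1 ≡ 1 (mod 10), and -1 mod 10 = 9.

9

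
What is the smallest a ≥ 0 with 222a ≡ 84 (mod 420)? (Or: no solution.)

42

gcd(420, 222) = 6  (420 = 1×222 + 198, 222 = 1×198 + 24, 198 = 8×24 + 6, 24 = 4×6).
6 divides 84, so solutions exist.
Back-substituting, 222×(-17) + 420×(9) = 6.
So 222×(-17) ≡ 6 (mod 420); multiply by 14: a ≡ -238 (mod 70).
Smallest nonnegative: a = -238 mod 70 = 42.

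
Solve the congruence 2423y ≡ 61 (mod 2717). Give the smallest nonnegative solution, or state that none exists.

46

gcd(2717, 2423) = 1  (2717 = 1·2423 + 294, 2423 = 8·294 + 71, 294 = 4·71 + 10, 71 = 7·10 + 1, 10 = 10·1).
1 divides 61, so solutions exist.
Back-substituting, 2423·(268) + 2717·(-239) = 1.
So 2423·(268) ≡ 1 (mod 2717); multiply by 61: y ≡ 16348 (mod 2717).
Smallest nonnegative: y = 16348 mod 2717 = 46.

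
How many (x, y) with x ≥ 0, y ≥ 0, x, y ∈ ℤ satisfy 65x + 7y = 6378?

14

gcd(65, 7) = 1.
By Bézout, 65*(-3) + 7*(28) = 1.
One solution: (4, 874).
General: x = 4 + 7t, y = 874 - 65t.
x ≥ 0 ⇒ t ≥ 0; y ≥ 0 ⇒ t ≤ 13. So t ∈ [0, 13]: 14 solutions.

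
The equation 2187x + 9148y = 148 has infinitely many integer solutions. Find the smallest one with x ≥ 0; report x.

4664

gcd(9148, 2187) = 1  (9148 = 4×2187 + 400, 2187 = 5×400 + 187, 400 = 2×187 + 26, 187 = 7×26 + 5, 26 = 5×5 + 1, 5 = 5×1).
1 divides 148, so solutions exist.
Back-substituting, 2187×(-1761) + 9148×(421) = 1.
Scale by 148/1 = 148: (x₀, y₀) = (-260628, 62308).
General solution: x = -260628 + 9148t, y = 62308 - 2187t for integer t.
x ≥ 0: smallest is -260628 mod 9148 = 4664 (at t = 29), with y = -1115.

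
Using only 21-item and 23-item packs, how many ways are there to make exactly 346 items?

1

Need nonnegative integers with 21j + 23k = 346.
gcd(21, 23) = 1, and 21·(11) + 23·(-10) = 1.
So (j₀, k₀) = (3806, -3460); general j = 3806 + 23t, k = -3460 - 21t.
j ≥ 0 ⇒ t ≥ -165; k ≥ 0 ⇒ t ≤ -165. That's 1 value of t.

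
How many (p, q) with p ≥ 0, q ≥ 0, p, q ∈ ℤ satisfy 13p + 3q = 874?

23

gcd(13, 3) = 1  (13 = 4×3 + 1, 3 = 3×1).
Back-substituting, 13×(1) + 3×(-4) = 1.
Scale by 874: one solution is (874, -3496). Reduce p mod 3: (1, 287).
General: p = 1 + 3t, q = 287 - 13t.
p ≥ 0 ⇒ t ≥ 0; q ≥ 0 ⇒ t ≤ 22. So t ∈ [0, 22]: 23 solutions.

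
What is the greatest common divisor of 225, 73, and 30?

gcd(225, 73):
  225 = 3·73 + 6
  73 = 12·6 + 1
  6 = 6·1
so gcd(225, 73) = 1.
gcd(1, 30) = 1.

1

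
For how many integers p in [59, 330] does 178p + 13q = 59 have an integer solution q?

gcd(178, 13) = 1  (178 = 13*13 + 9, 13 = 1*9 + 4, 9 = 2*4 + 1, 4 = 4*1).
Back-substituting, 178*(3) + 13*(-41) = 1.
Scale by 59: particular solution (177, -2419); reduce p mod 13: (8, -105).
General solution: p = 8 + 13t, q = -105 - 178t for integer t.
59 ≤ 8 + 13t ≤ 330 gives t ∈ [4, 24], which is 21 values.

21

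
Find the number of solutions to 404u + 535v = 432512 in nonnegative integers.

gcd(535, 404) = 1.
By Bézout, 404·(49) + 535·(-37) = 1.
One solution: (133, 708).
General: u = 133 + 535t, v = 708 - 404t.
u ≥ 0 ⇒ t ≥ 0; v ≥ 0 ⇒ t ≤ 1. So t ∈ [0, 1]: 2 solutions.

2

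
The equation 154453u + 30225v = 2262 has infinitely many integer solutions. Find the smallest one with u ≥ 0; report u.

gcd(154453, 30225) = 13  (154453 = 5*30225 + 3328, 30225 = 9*3328 + 273, 3328 = 12*273 + 52, 273 = 5*52 + 13, 52 = 4*13).
13 divides 2262, so solutions exist.
Back-substituting, 154453*(-554) + 30225*(2831) = 13.
Scale by 2262/13 = 174: (u₀, v₀) = (-96396, 492594).
General solution: u = -96396 + 2325t, v = 492594 - 11881t for integer t.
u ≥ 0: smallest is -96396 mod 2325 = 1254 (at t = 42), with v = -6408.

1254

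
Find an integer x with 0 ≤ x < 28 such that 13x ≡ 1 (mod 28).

13

gcd(28, 13):
  28 = 2*13 + 2
  13 = 6*2 + 1
  2 = 2*1
so gcd(28, 13) = 1.
Back-substitute for Bézout coefficients:
  1 = 13 - 6*2
  ... = 13*(13) + 28*(-6)
So 13*13 ≡ 1 (mod 28), and 13 mod 28 = 13.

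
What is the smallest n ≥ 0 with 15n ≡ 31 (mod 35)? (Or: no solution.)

no solution

gcd(35, 15) = 5.
5 does not divide 31, so the congruence has no solution.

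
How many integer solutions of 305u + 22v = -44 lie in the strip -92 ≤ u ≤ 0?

5

gcd(305, 22):
  305 = 13·22 + 19
  22 = 1·19 + 3
  19 = 6·3 + 1
  3 = 3·1
so gcd(305, 22) = 1.
Back-substitute for Bézout coefficients:
  1 = 19 - 6·3
  ... = 305·(7) + 22·(-97)
Scale by -44: particular solution (-308, 4268); reduce u mod 22: (0, -2).
General solution: u = 0 + 22t, v = -2 - 305t for integer t.
-92 ≤ 0 + 22t ≤ 0 gives t ∈ [-4, 0], which is 5 values.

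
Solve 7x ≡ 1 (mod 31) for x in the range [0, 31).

9

gcd(31, 7):
  31 = 4*7 + 3
  7 = 2*3 + 1
  3 = 3*1
so gcd(31, 7) = 1.
Back-substitute for Bézout coefficients:
  1 = 7 - 2*3
  ... = 7*(9) + 31*(-2)
So 7*9 ≡ 1 (mod 31), and 9 mod 31 = 9.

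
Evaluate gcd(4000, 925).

25

gcd(4000, 925):
  4000 = 4×925 + 300
  925 = 3×300 + 25
  300 = 12×25
so gcd(4000, 925) = 25.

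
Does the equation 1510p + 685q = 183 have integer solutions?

no

gcd(1510, 685) = 5  (1510 = 2·685 + 140, 685 = 4·140 + 125, 140 = 1·125 + 15, 125 = 8·15 + 5, 15 = 3·5).
5 does not divide 183 (remainder 3), so no integer solutions.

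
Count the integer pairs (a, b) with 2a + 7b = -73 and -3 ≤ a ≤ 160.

gcd(7, 2) = 1  (7 = 3*2 + 1, 2 = 2*1).
Back-substituting, 2*(-3) + 7*(1) = 1.
Scale by -73: particular solution (219, -73); reduce a mod 7: (2, -11).
General solution: a = 2 + 7t, b = -11 - 2t for integer t.
-3 ≤ 2 + 7t ≤ 160 gives t ∈ [0, 22], which is 23 values.

23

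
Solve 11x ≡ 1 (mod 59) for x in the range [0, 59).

gcd(59, 11):
  59 = 5*11 + 4
  11 = 2*4 + 3
  4 = 1*3 + 1
  3 = 3*1
so gcd(59, 11) = 1.
Back-substitute for Bézout coefficients:
  1 = 4 - 1*3
  ... = 11*(-16) + 59*(3)
So 11*-16 ≡ 1 (mod 59), and -16 mod 59 = 43.

43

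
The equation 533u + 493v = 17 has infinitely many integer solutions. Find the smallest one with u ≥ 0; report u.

136

gcd(533, 493) = 1  (533 = 1*493 + 40, 493 = 12*40 + 13, 40 = 3*13 + 1, 13 = 13*1).
1 divides 17, so solutions exist.
Back-substituting, 533*(37) + 493*(-40) = 1.
Scale by 17/1 = 17: (u₀, v₀) = (629, -680).
General solution: u = 629 + 493t, v = -680 - 533t for integer t.
u ≥ 0: smallest is 629 mod 493 = 136 (at t = -1), with v = -147.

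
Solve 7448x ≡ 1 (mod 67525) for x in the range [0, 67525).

gcd(67525, 7448):
  67525 = 9*7448 + 493
  7448 = 15*493 + 53
  493 = 9*53 + 16
  53 = 3*16 + 5
  16 = 3*5 + 1
  5 = 5*1
so gcd(67525, 7448) = 1.
Back-substitute for Bézout coefficients:
  1 = 16 - 3*5
  ... = 7448*(-12738) + 67525*(1405)
So 7448*-12738 ≡ 1 (mod 67525), and -12738 mod 67525 = 54787.

54787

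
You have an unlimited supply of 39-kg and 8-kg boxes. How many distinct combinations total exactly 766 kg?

3

Need nonnegative integers with 39j + 8k = 766.
gcd(39, 8) = 1, and 39·(-1) + 8·(5) = 1.
So (j₀, k₀) = (-766, 3830); general j = -766 + 8t, k = 3830 - 39t.
j ≥ 0 ⇒ t ≥ 96; k ≥ 0 ⇒ t ≤ 98. That's 3 values of t.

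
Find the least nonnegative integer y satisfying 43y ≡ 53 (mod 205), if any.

gcd(205, 43) = 1  (205 = 4*43 + 33, 43 = 1*33 + 10, 33 = 3*10 + 3, 10 = 3*3 + 1, 3 = 3*1).
1 divides 53, so solutions exist.
Back-substituting, 43*(62) + 205*(-13) = 1.
So 43*(62) ≡ 1 (mod 205); multiply by 53: y ≡ 3286 (mod 205).
Smallest nonnegative: y = 3286 mod 205 = 6.

6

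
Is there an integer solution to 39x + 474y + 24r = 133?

no

gcd(474, 39) = 3.
gcd(3, 24) = 3.
3 does not divide 133 (remainder 1), so no integer solutions.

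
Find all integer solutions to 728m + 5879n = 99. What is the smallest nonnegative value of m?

gcd(5879, 728):
  5879 = 8·728 + 55
  728 = 13·55 + 13
  55 = 4·13 + 3
  13 = 4·3 + 1
  3 = 3·1
so gcd(5879, 728) = 1.
1 divides 99, so solutions exist.
Back-substitute for Bézout coefficients:
  1 = 13 - 4·3
  ... = 728·(1817) + 5879·(-225)
Scale by 99/1 = 99: (m₀, n₀) = (179883, -22275).
General solution: m = 179883 + 5879t, n = -22275 - 728t for integer t.
m ≥ 0: smallest is 179883 mod 5879 = 3513 (at t = -30), with n = -435.

3513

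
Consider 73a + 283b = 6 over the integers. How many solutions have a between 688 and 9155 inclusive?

30

gcd(283, 73) = 1.
By Bézout, 73×(-31) + 283×(8) = 1.
Particular solution: (97, -25).
General solution: a = 97 + 283t, b = -25 - 73t for integer t.
688 ≤ 97 + 283t ≤ 9155 gives t ∈ [3, 32], which is 30 values.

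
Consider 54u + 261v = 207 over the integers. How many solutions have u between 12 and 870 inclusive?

30

gcd(261, 54) = 9.
By Bézout, 54·(5) + 261·(-1) = 9.
Particular solution: (28, -5).
General solution: u = 28 + 29t, v = -5 - 6t for integer t.
12 ≤ 28 + 29t ≤ 870 gives t ∈ [0, 29], which is 30 values.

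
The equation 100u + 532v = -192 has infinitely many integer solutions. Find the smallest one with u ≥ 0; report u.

30

gcd(532, 100):
  532 = 5·100 + 32
  100 = 3·32 + 4
  32 = 8·4
so gcd(532, 100) = 4.
4 divides -192, so solutions exist.
Back-substitute for Bézout coefficients:
  4 = 100 - 3·32
  ... = 100·(16) + 532·(-3)
Scale by -192/4 = -48: (u₀, v₀) = (-768, 144).
General solution: u = -768 + 133t, v = 144 - 25t for integer t.
u ≥ 0: smallest is -768 mod 133 = 30 (at t = 6), with v = -6.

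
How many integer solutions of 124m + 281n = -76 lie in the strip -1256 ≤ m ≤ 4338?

20

gcd(281, 124) = 1.
By Bézout, 124×(34) + 281×(-15) = 1.
Particular solution: (226, -100).
General solution: m = 226 + 281t, n = -100 - 124t for integer t.
-1256 ≤ 226 + 281t ≤ 4338 gives t ∈ [-5, 14], which is 20 values.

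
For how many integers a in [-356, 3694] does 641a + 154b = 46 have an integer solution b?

26

gcd(641, 154):
  641 = 4×154 + 25
  154 = 6×25 + 4
  25 = 6×4 + 1
  4 = 4×1
so gcd(641, 154) = 1.
Back-substitute for Bézout coefficients:
  1 = 25 - 6×4
  ... = 641×(37) + 154×(-154)
Scale by 46: particular solution (1702, -7084); reduce a mod 154: (8, -33).
General solution: a = 8 + 154t, b = -33 - 641t for integer t.
-356 ≤ 8 + 154t ≤ 3694 gives t ∈ [-2, 23], which is 26 values.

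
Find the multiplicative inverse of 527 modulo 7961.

gcd(7961, 527):
  7961 = 15*527 + 56
  527 = 9*56 + 23
  56 = 2*23 + 10
  23 = 2*10 + 3
  10 = 3*3 + 1
  3 = 3*1
so gcd(7961, 527) = 1.
Back-substitute for Bézout coefficients:
  1 = 10 - 3*3
  ... = 527*(-2417) + 7961*(160)
So 527*-2417 ≡ 1 (mod 7961), and -2417 mod 7961 = 5544.

5544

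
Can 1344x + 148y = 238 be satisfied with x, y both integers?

gcd(1344, 148):
  1344 = 9·148 + 12
  148 = 12·12 + 4
  12 = 3·4
so gcd(1344, 148) = 4.
4 does not divide 238 (remainder 2), so no integer solutions.

no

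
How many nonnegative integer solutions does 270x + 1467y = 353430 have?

9

gcd(1467, 270) = 9.
By Bézout, 270×(-38) + 1467×(7) = 9.
One solution: (5, 240).
General: x = 5 + 163t, y = 240 - 30t.
x ≥ 0 ⇒ t ≥ 0; y ≥ 0 ⇒ t ≤ 8. So t ∈ [0, 8]: 9 solutions.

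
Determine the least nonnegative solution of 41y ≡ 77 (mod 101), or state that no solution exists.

gcd(101, 41) = 1  (101 = 2*41 + 19, 41 = 2*19 + 3, 19 = 6*3 + 1, 3 = 3*1).
1 divides 77, so solutions exist.
Back-substituting, 41*(-32) + 101*(13) = 1.
So 41*(-32) ≡ 1 (mod 101); multiply by 77: y ≡ -2464 (mod 101).
Smallest nonnegative: y = -2464 mod 101 = 61.

61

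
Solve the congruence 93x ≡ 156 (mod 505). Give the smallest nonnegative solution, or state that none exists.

gcd(505, 93):
  505 = 5×93 + 40
  93 = 2×40 + 13
  40 = 3×13 + 1
  13 = 13×1
so gcd(505, 93) = 1.
1 divides 156, so solutions exist.
Back-substitute for Bézout coefficients:
  1 = 40 - 3×13
  ... = 93×(-38) + 505×(7)
So 93×(-38) ≡ 1 (mod 505); multiply by 156: x ≡ -5928 (mod 505).
Smallest nonnegative: x = -5928 mod 505 = 132.

132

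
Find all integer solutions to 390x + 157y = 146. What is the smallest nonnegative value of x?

gcd(390, 157) = 1.
1 divides 146, so solutions exist.
By Bézout, 390·(31) + 157·(-77) = 1.
Scale by 146/1 = 146: (x₀, y₀) = (4526, -11242).
General solution: x = 4526 + 157t, y = -11242 - 390t for integer t.
x ≥ 0: smallest is 4526 mod 157 = 130 (at t = -28), with y = -322.

130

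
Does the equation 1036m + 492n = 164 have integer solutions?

gcd(1036, 492) = 4  (1036 = 2·492 + 52, 492 = 9·52 + 24, 52 = 2·24 + 4, 24 = 6·4).
4 divides 164, so integer solutions exist.

yes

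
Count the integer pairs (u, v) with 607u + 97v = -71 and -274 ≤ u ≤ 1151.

15

gcd(607, 97) = 1  (607 = 6×97 + 25, 97 = 3×25 + 22, 25 = 1×22 + 3, 22 = 7×3 + 1, 3 = 3×1).
Back-substituting, 607×(-31) + 97×(194) = 1.
Scale by -71: particular solution (2201, -13774); reduce u mod 97: (67, -420).
General solution: u = 67 + 97t, v = -420 - 607t for integer t.
-274 ≤ 67 + 97t ≤ 1151 gives t ∈ [-3, 11], which is 15 values.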